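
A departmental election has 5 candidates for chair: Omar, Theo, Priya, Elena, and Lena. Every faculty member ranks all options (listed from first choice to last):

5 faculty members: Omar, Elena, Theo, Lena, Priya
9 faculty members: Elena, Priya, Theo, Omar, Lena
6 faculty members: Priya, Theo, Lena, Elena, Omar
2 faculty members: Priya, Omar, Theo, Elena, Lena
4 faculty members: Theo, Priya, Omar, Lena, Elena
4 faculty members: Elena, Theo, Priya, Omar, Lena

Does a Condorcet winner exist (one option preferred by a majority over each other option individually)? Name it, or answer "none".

Elena vs Omar: 19–11 for Elena.
Elena vs Theo: 18–12 for Elena.
Elena vs Priya: 18–12 for Elena.
Elena vs Lena: 20–10 for Elena.
Elena beats every other option head-to-head.

Elena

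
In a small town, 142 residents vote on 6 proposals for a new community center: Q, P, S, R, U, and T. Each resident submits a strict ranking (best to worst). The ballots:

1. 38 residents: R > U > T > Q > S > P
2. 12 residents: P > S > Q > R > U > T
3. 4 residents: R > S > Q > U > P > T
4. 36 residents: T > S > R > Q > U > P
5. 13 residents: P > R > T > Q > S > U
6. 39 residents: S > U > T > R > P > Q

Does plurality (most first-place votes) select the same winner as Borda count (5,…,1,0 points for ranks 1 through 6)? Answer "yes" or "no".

Plurality — first-place votes: Q 0, P 25, S 39, R 42, U 0, T 36. Winner: R.
Borda — scores: Q 222, P 168, S 454, R 472, U 364, T 450. Winner: R.
The two methods agree.

yes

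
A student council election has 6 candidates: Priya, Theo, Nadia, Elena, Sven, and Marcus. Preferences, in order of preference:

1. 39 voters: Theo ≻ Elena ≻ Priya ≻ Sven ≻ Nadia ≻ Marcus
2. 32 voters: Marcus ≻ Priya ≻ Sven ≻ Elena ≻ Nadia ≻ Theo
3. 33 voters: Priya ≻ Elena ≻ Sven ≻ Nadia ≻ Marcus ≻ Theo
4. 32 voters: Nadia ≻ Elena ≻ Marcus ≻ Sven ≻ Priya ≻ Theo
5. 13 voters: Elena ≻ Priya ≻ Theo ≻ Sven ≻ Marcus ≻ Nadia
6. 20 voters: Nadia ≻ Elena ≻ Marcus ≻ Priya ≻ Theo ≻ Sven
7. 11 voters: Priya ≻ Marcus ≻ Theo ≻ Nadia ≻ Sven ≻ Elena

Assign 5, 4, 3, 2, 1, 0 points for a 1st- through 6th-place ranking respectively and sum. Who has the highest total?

Elena

Priya: 39·3 + 32·4 + 33·5 + 32·1 + 13·4 + 20·2 + 11·5 = 589
Theo: 39·5 + 32·0 + 33·0 + 32·0 + 13·3 + 20·1 + 11·3 = 287
Nadia: 39·1 + 32·1 + 33·2 + 32·5 + 13·0 + 20·5 + 11·2 = 419
Elena: 39·4 + 32·2 + 33·4 + 32·4 + 13·5 + 20·4 + 11·0 = 625
Sven: 39·2 + 32·3 + 33·3 + 32·2 + 13·2 + 20·0 + 11·1 = 374
Marcus: 39·0 + 32·5 + 33·1 + 32·3 + 13·1 + 20·3 + 11·4 = 406
Elena has the highest Borda score (625).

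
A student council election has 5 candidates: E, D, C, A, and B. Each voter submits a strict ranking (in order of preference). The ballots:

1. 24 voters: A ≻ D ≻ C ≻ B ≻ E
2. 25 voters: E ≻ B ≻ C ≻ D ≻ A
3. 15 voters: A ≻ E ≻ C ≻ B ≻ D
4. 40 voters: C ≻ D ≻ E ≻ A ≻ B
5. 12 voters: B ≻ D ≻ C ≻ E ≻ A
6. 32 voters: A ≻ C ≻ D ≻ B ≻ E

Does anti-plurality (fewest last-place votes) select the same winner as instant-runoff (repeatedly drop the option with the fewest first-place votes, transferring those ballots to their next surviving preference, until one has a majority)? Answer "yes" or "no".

Anti-plurality — last-place votes: E 56, D 15, C 0, A 37, B 40. Winner: C.
Instant-runoff — R1 E 25, D 0, C 40, A 71, B 12 (D out); R2 E 25, C 40, A 71, B 12 (B out); R3 E 25, C 52, A 71 (E out); R4 C 77, A 71 (C winner). Winner: C.
The two methods agree.

yes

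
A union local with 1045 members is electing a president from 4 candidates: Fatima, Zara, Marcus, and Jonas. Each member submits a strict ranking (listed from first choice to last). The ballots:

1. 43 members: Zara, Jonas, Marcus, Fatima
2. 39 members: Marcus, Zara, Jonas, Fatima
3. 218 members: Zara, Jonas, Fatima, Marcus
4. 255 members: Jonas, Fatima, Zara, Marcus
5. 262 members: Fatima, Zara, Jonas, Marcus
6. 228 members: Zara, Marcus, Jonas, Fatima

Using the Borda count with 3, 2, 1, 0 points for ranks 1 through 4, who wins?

Fatima: 43·0 + 39·0 + 218·1 + 255·2 + 262·3 + 228·0 = 1514
Zara: 43·3 + 39·2 + 218·3 + 255·1 + 262·2 + 228·3 = 2324
Marcus: 43·1 + 39·3 + 218·0 + 255·0 + 262·0 + 228·2 = 616
Jonas: 43·2 + 39·1 + 218·2 + 255·3 + 262·1 + 228·1 = 1816
Zara has the highest Borda score (2324).

Zara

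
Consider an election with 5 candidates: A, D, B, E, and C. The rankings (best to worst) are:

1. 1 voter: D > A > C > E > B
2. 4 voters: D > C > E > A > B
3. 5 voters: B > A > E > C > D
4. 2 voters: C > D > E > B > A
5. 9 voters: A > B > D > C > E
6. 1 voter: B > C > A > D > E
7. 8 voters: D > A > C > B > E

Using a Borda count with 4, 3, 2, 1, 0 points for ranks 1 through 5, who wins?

A: 1·3 + 4·1 + 5·3 + 2·0 + 9·4 + 1·2 + 8·3 = 84
D: 1·4 + 4·4 + 5·0 + 2·3 + 9·2 + 1·1 + 8·4 = 77
B: 1·0 + 4·0 + 5·4 + 2·1 + 9·3 + 1·4 + 8·1 = 61
E: 1·1 + 4·2 + 5·2 + 2·2 + 9·0 + 1·0 + 8·0 = 23
C: 1·2 + 4·3 + 5·1 + 2·4 + 9·1 + 1·3 + 8·2 = 55
A has the highest Borda score (84).

A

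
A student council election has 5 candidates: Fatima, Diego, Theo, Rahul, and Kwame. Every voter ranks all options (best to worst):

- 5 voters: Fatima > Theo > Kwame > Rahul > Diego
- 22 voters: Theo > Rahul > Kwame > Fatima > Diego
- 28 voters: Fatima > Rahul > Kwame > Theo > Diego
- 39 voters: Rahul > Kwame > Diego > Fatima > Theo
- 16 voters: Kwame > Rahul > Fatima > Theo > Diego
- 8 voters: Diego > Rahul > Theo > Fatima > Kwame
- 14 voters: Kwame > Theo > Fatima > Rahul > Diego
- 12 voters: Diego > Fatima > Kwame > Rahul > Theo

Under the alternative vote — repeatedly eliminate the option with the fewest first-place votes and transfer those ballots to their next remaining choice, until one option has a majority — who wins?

Rahul

Round 1: Fatima 33, Diego 20, Theo 22, Rahul 39, Kwame 30. Eliminate Diego.
Round 2: Fatima 45, Theo 22, Rahul 47, Kwame 30. Eliminate Theo.
Round 3: Fatima 45, Rahul 69, Kwame 30. Eliminate Kwame.
Round 4: Fatima 59, Rahul 85. Rahul has a majority.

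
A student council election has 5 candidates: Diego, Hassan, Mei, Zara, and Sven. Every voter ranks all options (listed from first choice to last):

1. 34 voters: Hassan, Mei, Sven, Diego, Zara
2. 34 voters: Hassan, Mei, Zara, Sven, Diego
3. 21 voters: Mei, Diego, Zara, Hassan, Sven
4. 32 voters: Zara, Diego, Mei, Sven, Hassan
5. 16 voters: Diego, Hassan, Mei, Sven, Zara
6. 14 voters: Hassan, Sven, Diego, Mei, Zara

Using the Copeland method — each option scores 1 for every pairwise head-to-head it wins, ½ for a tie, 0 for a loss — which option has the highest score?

Hassan

Diego: beats Zara; loses to Hassan, Mei, and Sven → score 1.
Hassan: beats Diego, Mei, Zara, and Sven → score 4.
Mei: beats Diego, Zara, and Sven; loses to Hassan → score 3.
Zara: beats Sven; loses to Diego, Hassan, and Mei → score 1.
Sven: beats Diego; loses to Hassan, Mei, and Zara → score 1.
Hassan has the best pairwise record.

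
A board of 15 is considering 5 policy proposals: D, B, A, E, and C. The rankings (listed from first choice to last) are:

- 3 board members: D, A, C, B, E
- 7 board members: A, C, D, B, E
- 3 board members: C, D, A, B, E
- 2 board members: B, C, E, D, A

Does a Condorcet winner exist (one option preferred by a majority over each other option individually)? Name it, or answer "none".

Checking pairwise contests:
C beats D 12–3.
D beats B 13–2.
D beats A 8–7.
D beats E 13–2.
A beats C 10–5.
Every option loses at least one head-to-head, so there is no Condorcet winner.

none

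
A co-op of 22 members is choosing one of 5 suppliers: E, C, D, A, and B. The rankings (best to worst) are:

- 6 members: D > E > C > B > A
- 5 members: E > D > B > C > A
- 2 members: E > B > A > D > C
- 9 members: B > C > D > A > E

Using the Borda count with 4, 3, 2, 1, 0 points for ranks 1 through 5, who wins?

D

E: 6·3 + 5·4 + 2·4 + 9·0 = 46
C: 6·2 + 5·1 + 2·0 + 9·3 = 44
D: 6·4 + 5·3 + 2·1 + 9·2 = 59
A: 6·0 + 5·0 + 2·2 + 9·1 = 13
B: 6·1 + 5·2 + 2·3 + 9·4 = 58
D has the highest Borda score (59).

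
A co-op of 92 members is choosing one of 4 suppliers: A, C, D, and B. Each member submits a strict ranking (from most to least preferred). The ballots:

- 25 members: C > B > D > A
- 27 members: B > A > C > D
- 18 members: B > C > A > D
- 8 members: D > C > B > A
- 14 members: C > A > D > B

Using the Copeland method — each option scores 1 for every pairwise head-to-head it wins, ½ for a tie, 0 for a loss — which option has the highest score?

C

A: beats D; loses to C and B → score 1.
C: beats A, D, and B → score 3.
D: loses to A, C, and B → score 0.
B: beats A and D; loses to C → score 2.
C has the best pairwise record.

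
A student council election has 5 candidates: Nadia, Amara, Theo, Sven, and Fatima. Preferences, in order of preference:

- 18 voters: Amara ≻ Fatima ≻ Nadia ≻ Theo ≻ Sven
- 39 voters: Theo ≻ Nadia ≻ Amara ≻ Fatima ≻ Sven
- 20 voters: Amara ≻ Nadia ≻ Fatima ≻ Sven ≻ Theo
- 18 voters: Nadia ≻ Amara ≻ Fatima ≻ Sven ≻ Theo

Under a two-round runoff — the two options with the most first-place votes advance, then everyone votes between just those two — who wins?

Round 1 first-place votes: Nadia 18, Amara 38, Theo 39, Sven 0, Fatima 0.
Theo and Amara advance.
Runoff: Theo is preferred to Amara by 39 voters; Amara by 56.
Amara wins the runoff.

Amara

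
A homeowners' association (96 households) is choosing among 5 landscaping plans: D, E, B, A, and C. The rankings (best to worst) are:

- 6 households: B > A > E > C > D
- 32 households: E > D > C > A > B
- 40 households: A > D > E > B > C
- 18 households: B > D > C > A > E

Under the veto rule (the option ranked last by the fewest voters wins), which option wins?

A

Last-place votes: D 6, E 18, B 32, A 0, C 40.
A is ranked last by the fewest voters, so A wins.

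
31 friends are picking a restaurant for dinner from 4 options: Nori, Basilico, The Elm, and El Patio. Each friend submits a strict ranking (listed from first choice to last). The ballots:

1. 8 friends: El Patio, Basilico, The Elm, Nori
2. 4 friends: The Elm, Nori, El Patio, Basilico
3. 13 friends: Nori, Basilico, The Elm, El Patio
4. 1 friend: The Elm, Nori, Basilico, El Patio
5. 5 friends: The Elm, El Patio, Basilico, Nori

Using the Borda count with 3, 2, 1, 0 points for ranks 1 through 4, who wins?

The Elm

Nori: 8·0 + 4·2 + 13·3 + 1·2 + 5·0 = 49
Basilico: 8·2 + 4·0 + 13·2 + 1·1 + 5·1 = 48
The Elm: 8·1 + 4·3 + 13·1 + 1·3 + 5·3 = 51
El Patio: 8·3 + 4·1 + 13·0 + 1·0 + 5·2 = 38
The Elm has the highest Borda score (51).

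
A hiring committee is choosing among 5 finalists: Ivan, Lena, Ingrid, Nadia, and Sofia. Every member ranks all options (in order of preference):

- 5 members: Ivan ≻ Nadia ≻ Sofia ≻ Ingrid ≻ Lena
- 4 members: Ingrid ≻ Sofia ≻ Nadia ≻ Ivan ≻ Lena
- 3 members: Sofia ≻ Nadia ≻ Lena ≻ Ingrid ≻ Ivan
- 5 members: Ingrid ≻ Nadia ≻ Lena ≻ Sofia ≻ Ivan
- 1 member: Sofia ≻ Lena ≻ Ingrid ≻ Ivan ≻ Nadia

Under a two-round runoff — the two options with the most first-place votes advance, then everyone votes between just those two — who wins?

Ingrid

Round 1 first-place votes: Ivan 5, Lena 0, Ingrid 9, Nadia 0, Sofia 4.
Ingrid and Ivan advance.
Runoff: Ingrid is preferred to Ivan by 13 voters; Ivan by 5.
Ingrid wins the runoff.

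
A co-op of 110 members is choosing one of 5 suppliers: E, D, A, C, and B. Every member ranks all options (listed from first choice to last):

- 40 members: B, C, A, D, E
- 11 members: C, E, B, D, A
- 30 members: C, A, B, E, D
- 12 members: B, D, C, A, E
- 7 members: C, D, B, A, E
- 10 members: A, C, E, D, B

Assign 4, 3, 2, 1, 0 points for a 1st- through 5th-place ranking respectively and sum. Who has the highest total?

E: 40·0 + 11·3 + 30·1 + 12·0 + 7·0 + 10·2 = 83
D: 40·1 + 11·1 + 30·0 + 12·3 + 7·3 + 10·1 = 118
A: 40·2 + 11·0 + 30·3 + 12·1 + 7·1 + 10·4 = 229
C: 40·3 + 11·4 + 30·4 + 12·2 + 7·4 + 10·3 = 366
B: 40·4 + 11·2 + 30·2 + 12·4 + 7·2 + 10·0 = 304
C has the highest Borda score (366).

C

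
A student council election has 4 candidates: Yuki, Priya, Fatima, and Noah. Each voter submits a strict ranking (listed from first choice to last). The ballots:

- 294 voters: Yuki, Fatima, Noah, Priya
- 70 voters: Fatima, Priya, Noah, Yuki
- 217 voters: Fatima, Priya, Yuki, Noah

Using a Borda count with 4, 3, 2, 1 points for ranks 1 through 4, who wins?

Fatima

Yuki: 294·4 + 70·1 + 217·2 = 1680
Priya: 294·1 + 70·3 + 217·3 = 1155
Fatima: 294·3 + 70·4 + 217·4 = 2030
Noah: 294·2 + 70·2 + 217·1 = 945
Fatima has the highest Borda score (2030).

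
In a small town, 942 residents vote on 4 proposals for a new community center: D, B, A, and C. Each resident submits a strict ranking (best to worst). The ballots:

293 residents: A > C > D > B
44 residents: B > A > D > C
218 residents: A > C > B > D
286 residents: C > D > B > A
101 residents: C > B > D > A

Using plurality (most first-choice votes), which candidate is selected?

A

First-place votes: D 0, B 44, A 511, C 387.
A has the most first-place votes.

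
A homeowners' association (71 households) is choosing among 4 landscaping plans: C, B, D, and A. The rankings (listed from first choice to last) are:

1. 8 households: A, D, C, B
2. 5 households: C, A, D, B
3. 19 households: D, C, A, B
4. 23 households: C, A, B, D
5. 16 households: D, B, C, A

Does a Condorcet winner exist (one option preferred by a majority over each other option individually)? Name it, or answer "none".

Checking pairwise contests:
D beats C 43–28.
C beats B 55–16.
A beats D 36–35.
C beats A 63–8.
Every option loses at least one head-to-head, so there is no Condorcet winner.

none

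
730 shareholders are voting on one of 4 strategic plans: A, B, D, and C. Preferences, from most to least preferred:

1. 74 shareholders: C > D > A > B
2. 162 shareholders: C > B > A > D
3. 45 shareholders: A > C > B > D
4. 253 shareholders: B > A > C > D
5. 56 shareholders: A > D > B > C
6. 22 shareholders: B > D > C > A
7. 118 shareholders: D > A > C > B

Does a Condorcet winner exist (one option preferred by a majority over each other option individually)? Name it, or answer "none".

Checking pairwise contests:
B beats A 437–293.
C beats B 399–331.
A beats D 516–214.
A beats C 472–258.
Every option loses at least one head-to-head, so there is no Condorcet winner.

none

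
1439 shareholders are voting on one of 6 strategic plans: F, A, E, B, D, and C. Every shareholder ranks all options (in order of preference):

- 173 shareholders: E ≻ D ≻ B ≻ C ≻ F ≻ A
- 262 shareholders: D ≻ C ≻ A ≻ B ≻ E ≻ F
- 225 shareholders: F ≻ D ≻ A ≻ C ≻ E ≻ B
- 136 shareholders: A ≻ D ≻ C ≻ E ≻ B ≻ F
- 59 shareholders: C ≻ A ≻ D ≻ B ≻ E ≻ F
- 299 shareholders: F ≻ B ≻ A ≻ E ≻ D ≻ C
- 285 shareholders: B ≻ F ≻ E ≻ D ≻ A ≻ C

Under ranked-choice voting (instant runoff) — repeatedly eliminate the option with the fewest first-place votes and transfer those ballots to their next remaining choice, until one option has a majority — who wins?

Round 1: F 524, A 136, E 173, B 285, D 262, C 59. Eliminate C.
Round 2: F 524, A 195, E 173, B 285, D 262. Eliminate E.
Round 3: F 524, A 195, B 285, D 435. Eliminate A.
Round 4: F 524, B 285, D 630. Eliminate B.
Round 5: F 809, D 630. F has a majority.

F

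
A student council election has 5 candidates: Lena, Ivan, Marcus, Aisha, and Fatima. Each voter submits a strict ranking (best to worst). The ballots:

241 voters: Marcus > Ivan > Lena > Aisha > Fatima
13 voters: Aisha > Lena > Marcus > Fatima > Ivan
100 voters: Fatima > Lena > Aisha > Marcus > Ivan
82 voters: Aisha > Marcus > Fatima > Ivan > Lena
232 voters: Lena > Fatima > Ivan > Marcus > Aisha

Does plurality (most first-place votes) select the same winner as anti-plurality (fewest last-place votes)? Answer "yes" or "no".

Plurality — first-place votes: Lena 232, Ivan 0, Marcus 241, Aisha 95, Fatima 100. Winner: Marcus.
Anti-plurality — last-place votes: Lena 82, Ivan 113, Marcus 0, Aisha 232, Fatima 241. Winner: Marcus.
The two methods agree.

yes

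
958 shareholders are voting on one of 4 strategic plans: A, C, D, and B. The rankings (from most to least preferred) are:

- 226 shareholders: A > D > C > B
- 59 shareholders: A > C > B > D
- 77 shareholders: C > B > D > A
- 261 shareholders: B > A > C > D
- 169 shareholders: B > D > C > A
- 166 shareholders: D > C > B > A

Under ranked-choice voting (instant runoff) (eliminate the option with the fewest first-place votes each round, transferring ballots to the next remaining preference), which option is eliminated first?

Round 1: A 285, C 77, D 166, B 430. Eliminate C.

C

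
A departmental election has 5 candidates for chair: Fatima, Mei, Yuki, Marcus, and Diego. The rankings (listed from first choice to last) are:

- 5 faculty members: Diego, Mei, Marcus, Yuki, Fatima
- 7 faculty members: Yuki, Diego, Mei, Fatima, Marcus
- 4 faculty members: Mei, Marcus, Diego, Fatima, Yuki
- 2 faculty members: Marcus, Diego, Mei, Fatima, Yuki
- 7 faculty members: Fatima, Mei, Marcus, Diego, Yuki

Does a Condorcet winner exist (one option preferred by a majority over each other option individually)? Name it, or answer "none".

none

Checking pairwise contests:
Mei beats Fatima 18–7.
Diego beats Mei 14–11.
Fatima beats Yuki 13–12.
Fatima beats Marcus 14–11.
Marcus beats Diego 13–12.
Every option loses at least one head-to-head, so there is no Condorcet winner.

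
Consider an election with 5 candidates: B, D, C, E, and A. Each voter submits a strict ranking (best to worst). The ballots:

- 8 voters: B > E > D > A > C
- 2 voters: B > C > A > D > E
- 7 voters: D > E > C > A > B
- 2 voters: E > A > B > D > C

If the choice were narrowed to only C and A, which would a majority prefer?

Voters preferring C to A: 9; preferring A to C: 10.
A wins the head-to-head.

A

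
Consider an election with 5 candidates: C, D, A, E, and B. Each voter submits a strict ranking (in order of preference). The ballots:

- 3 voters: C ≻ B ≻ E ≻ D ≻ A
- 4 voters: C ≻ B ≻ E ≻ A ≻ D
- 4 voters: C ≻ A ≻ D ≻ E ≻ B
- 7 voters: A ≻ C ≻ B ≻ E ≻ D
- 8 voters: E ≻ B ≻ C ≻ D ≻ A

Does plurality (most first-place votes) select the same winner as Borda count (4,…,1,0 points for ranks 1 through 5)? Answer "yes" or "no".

Plurality — first-place votes: C 11, D 0, A 7, E 8, B 0. Winner: C.
Borda — scores: C 81, D 19, A 44, E 57, B 59. Winner: C.
The two methods agree.

yes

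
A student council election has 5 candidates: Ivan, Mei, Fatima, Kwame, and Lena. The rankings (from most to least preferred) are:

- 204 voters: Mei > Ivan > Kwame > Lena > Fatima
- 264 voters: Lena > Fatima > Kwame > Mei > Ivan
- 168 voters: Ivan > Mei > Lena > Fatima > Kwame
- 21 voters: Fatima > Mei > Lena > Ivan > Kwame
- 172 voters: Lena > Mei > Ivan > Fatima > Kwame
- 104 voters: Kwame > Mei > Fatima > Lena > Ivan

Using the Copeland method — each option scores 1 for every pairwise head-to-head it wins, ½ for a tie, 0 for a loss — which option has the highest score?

Ivan: beats Fatima and Kwame; loses to Mei and Lena → score 2.
Mei: beats Ivan, Fatima, Kwame, and Lena → score 4.
Fatima: beats Kwame; loses to Ivan, Mei, and Lena → score 1.
Kwame: loses to Ivan, Mei, Fatima, and Lena → score 0.
Lena: beats Ivan, Fatima, and Kwame; loses to Mei → score 3.
Mei has the best pairwise record.

Mei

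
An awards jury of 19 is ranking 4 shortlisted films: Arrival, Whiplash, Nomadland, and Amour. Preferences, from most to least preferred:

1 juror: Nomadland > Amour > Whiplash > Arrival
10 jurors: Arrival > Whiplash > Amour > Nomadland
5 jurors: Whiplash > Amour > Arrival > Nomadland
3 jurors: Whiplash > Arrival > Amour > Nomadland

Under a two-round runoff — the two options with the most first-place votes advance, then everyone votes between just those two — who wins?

Arrival

Round 1 first-place votes: Arrival 10, Whiplash 8, Nomadland 1, Amour 0.
Arrival and Whiplash advance.
Runoff: Arrival is preferred to Whiplash by 10 voters; Whiplash by 9.
Arrival wins the runoff.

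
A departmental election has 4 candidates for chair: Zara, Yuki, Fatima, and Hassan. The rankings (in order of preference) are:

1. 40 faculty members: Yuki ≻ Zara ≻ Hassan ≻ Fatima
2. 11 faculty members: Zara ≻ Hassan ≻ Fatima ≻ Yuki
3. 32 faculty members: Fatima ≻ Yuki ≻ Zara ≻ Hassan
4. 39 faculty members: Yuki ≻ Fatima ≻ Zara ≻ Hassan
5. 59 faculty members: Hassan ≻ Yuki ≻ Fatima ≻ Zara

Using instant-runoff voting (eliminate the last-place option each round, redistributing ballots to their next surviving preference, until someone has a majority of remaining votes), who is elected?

Round 1: Zara 11, Yuki 79, Fatima 32, Hassan 59. Eliminate Zara.
Round 2: Yuki 79, Fatima 32, Hassan 70. Eliminate Fatima.
Round 3: Yuki 111, Hassan 70. Yuki has a majority.

Yuki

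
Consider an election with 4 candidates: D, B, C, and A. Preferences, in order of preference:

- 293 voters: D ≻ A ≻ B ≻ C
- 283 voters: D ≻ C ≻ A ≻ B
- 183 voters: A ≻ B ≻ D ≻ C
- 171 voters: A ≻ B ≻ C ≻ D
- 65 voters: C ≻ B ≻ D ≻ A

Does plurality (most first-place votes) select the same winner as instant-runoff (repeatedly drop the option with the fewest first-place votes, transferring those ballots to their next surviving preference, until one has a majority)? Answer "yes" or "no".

Plurality — first-place votes: D 576, B 0, C 65, A 354. Winner: D.
Instant-runoff — R1 D 576, B 0, C 65, A 354 (D winner). Winner: D.
The two methods agree.

yes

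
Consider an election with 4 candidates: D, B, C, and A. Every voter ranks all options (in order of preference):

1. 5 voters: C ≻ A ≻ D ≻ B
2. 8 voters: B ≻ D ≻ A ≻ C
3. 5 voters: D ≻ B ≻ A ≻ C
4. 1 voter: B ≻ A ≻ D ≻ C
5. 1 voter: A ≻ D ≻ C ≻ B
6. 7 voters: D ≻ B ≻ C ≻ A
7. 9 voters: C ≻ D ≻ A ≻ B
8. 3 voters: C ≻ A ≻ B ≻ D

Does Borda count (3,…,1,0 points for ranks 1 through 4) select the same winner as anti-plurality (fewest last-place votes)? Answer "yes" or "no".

Borda — scores: D 78, B 54, C 59, A 43. Winner: D.
Anti-plurality — last-place votes: D 3, B 15, C 14, A 7. Winner: D.
The two methods agree.

yes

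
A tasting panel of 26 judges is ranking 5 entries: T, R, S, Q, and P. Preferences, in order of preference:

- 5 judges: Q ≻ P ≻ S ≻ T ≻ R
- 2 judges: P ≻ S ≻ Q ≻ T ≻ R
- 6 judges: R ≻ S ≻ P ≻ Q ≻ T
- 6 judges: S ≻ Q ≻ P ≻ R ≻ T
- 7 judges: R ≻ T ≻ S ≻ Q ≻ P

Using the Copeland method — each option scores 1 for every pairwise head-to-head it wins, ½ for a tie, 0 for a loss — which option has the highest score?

T: loses to R, S, Q, and P → score 0.
R: beats T; ties S, Q, and P → score 2.5.
S: beats T, Q, and P; ties R → score 3.5.
Q: beats T and P; ties R; loses to S → score 2.5.
P: beats T; ties R; loses to S and Q → score 1.5.
S has the best pairwise record.

S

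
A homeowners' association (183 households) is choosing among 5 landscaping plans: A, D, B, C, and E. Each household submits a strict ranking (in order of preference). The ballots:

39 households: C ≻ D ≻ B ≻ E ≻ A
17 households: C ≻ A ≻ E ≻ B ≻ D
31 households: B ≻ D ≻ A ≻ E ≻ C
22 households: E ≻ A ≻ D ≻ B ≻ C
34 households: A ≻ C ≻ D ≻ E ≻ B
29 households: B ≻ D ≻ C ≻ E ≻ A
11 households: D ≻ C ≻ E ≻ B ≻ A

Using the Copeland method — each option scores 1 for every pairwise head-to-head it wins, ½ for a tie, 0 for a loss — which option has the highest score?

D

A: loses to D, B, C, and E → score 0.
D: beats A, B, C, and E → score 4.
B: beats A and E; loses to D and C → score 2.
C: beats A, B, and E; loses to D → score 3.
E: beats A; loses to D, B, and C → score 1.
D has the best pairwise record.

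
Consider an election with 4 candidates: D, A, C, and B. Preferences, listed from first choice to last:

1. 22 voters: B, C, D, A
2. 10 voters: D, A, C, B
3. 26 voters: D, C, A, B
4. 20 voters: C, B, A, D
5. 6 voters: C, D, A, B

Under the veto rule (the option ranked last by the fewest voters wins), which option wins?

Last-place votes: D 20, A 22, C 0, B 42.
C is ranked last by the fewest voters, so C wins.

C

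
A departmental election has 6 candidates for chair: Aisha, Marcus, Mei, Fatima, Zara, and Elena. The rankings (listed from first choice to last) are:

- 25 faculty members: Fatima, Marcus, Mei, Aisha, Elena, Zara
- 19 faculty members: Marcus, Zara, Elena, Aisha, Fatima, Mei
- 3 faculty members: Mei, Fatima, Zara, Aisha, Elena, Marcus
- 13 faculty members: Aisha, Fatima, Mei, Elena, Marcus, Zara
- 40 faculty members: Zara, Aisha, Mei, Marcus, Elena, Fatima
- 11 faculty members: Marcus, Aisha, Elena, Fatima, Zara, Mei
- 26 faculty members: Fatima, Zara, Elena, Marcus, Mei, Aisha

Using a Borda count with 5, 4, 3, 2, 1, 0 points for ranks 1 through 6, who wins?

Aisha: 25·2 + 19·2 + 3·2 + 13·5 + 40·4 + 11·4 + 26·0 = 363
Marcus: 25·4 + 19·5 + 3·0 + 13·1 + 40·2 + 11·5 + 26·2 = 395
Mei: 25·3 + 19·0 + 3·5 + 13·3 + 40·3 + 11·0 + 26·1 = 275
Fatima: 25·5 + 19·1 + 3·4 + 13·4 + 40·0 + 11·2 + 26·5 = 360
Zara: 25·0 + 19·4 + 3·3 + 13·0 + 40·5 + 11·1 + 26·4 = 400
Elena: 25·1 + 19·3 + 3·1 + 13·2 + 40·1 + 11·3 + 26·3 = 262
Zara has the highest Borda score (400).

Zara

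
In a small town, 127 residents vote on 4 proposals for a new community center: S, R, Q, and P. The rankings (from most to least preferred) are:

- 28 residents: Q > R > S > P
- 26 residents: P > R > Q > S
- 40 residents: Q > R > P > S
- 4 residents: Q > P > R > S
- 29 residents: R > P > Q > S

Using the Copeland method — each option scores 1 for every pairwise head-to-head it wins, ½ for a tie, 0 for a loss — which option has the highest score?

Q

S: loses to R, Q, and P → score 0.
R: beats S and P; loses to Q → score 2.
Q: beats S, R, and P → score 3.
P: beats S; loses to R and Q → score 1.
Q has the best pairwise record.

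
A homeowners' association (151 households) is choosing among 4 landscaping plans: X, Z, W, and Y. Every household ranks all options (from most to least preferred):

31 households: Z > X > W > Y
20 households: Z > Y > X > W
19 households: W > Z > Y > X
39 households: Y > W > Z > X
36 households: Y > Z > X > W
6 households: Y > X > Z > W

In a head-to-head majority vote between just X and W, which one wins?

X

Voters preferring X to W: 93; preferring W to X: 58.
X wins the head-to-head.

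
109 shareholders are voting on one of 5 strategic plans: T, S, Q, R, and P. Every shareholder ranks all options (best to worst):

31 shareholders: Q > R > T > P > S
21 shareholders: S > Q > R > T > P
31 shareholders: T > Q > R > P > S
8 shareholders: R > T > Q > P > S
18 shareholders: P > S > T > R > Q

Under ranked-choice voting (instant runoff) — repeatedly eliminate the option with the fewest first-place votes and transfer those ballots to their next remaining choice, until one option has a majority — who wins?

Round 1: T 31, S 21, Q 31, R 8, P 18. Eliminate R.
Round 2: T 39, S 21, Q 31, P 18. Eliminate P.
Round 3: T 39, S 39, Q 31. Eliminate Q.
Round 4: T 70, S 39. T has a majority.

T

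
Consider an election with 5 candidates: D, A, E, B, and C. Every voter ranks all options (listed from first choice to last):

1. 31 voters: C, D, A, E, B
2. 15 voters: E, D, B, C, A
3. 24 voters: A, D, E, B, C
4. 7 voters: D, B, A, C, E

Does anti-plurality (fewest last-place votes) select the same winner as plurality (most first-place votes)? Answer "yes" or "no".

Anti-plurality — last-place votes: D 0, A 15, E 7, B 31, C 24. Winner: D.
Plurality — first-place votes: D 7, A 24, E 15, B 0, C 31. Winner: C.
The two methods disagree.

no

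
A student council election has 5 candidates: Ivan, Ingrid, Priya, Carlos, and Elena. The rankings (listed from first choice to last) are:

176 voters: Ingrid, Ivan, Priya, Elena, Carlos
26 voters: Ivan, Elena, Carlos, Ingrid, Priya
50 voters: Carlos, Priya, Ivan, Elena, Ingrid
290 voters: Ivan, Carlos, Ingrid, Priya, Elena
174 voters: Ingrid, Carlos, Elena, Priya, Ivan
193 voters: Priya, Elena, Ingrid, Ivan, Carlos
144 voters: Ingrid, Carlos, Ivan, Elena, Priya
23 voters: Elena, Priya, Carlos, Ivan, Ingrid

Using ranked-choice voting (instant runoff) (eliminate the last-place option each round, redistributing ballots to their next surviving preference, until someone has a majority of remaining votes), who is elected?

Ingrid

Round 1: Ivan 316, Ingrid 494, Priya 193, Carlos 50, Elena 23. Eliminate Elena.
Round 2: Ivan 316, Ingrid 494, Priya 216, Carlos 50. Eliminate Carlos.
Round 3: Ivan 316, Ingrid 494, Priya 266. Eliminate Priya.
Round 4: Ivan 389, Ingrid 687. Ingrid has a majority.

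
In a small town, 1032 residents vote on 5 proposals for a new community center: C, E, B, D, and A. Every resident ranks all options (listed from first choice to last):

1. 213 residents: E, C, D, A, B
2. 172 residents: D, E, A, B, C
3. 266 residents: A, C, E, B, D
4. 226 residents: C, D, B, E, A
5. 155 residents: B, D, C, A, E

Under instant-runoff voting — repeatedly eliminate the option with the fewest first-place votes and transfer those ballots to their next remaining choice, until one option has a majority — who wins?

Round 1: C 226, E 213, B 155, D 172, A 266. Eliminate B.
Round 2: C 226, E 213, D 327, A 266. Eliminate E.
Round 3: C 439, D 327, A 266. Eliminate A.
Round 4: C 705, D 327. C has a majority.

C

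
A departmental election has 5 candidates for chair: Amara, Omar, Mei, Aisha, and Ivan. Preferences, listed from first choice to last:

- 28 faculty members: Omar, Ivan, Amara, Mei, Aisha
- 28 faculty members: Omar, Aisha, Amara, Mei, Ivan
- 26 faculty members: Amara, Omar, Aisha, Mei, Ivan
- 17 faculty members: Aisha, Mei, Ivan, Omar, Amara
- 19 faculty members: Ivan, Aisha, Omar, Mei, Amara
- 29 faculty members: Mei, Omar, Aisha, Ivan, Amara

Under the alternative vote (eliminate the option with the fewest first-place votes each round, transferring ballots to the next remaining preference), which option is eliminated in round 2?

Ivan

Round 1: Amara 26, Omar 56, Mei 29, Aisha 17, Ivan 19. Eliminate Aisha.
Round 2: Amara 26, Omar 56, Mei 46, Ivan 19. Eliminate Ivan.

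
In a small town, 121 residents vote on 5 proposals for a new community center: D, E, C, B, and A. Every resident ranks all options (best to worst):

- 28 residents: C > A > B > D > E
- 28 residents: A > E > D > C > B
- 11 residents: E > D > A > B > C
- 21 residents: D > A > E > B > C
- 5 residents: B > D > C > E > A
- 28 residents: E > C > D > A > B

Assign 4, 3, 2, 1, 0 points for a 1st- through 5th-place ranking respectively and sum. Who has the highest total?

D: 28·1 + 28·2 + 11·3 + 21·4 + 5·3 + 28·2 = 272
E: 28·0 + 28·3 + 11·4 + 21·2 + 5·1 + 28·4 = 287
C: 28·4 + 28·1 + 11·0 + 21·0 + 5·2 + 28·3 = 234
B: 28·2 + 28·0 + 11·1 + 21·1 + 5·4 + 28·0 = 108
A: 28·3 + 28·4 + 11·2 + 21·3 + 5·0 + 28·1 = 309
A has the highest Borda score (309).

A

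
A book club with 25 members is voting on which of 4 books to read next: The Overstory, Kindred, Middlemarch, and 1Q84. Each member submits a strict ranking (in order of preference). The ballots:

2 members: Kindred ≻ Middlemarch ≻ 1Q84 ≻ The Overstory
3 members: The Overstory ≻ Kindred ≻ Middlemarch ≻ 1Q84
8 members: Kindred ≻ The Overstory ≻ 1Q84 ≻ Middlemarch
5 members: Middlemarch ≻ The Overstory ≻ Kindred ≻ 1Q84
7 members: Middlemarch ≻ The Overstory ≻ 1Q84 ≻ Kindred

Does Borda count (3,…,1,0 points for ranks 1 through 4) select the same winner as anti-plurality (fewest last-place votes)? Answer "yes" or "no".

Borda — scores: The Overstory 49, Kindred 41, Middlemarch 43, 1Q84 17. Winner: The Overstory.
Anti-plurality — last-place votes: The Overstory 2, Kindred 7, Middlemarch 8, 1Q84 8. Winner: The Overstory.
The two methods agree.

yes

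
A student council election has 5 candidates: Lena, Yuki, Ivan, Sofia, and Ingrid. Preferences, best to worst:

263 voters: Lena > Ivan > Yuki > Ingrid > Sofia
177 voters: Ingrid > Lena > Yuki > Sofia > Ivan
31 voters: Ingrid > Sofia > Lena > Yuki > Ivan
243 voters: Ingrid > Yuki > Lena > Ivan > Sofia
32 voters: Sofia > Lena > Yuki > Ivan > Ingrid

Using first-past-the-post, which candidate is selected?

Ingrid

First-place votes: Lena 263, Yuki 0, Ivan 0, Sofia 32, Ingrid 451.
Ingrid has the most first-place votes.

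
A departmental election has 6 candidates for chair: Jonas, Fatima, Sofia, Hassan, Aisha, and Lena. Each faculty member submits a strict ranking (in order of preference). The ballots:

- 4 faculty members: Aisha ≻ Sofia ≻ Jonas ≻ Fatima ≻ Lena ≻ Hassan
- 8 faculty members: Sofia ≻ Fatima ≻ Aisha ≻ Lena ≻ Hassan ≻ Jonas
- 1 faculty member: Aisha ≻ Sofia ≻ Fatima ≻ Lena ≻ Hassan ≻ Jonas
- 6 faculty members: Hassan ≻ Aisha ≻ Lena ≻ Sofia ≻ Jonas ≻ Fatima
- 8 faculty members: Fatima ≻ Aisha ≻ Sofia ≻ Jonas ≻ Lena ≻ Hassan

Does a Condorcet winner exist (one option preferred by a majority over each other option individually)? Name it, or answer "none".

Checking pairwise contests:
Fatima beats Jonas 17–10.
Sofia beats Fatima 19–8.
Aisha beats Sofia 19–8.
Fatima beats Hassan 21–6.
Fatima beats Aisha 16–11.
Fatima beats Lena 21–6.
Every option loses at least one head-to-head, so there is no Condorcet winner.

none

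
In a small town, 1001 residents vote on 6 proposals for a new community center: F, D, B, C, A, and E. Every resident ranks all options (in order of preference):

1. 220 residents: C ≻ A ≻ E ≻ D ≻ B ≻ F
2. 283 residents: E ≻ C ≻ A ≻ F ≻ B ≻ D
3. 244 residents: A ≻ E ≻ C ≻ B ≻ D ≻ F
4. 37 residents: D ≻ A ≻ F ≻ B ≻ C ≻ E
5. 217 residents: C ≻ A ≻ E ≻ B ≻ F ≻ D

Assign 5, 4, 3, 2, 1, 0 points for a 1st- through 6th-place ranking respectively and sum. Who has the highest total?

F: 220·0 + 283·2 + 244·0 + 37·3 + 217·1 = 894
D: 220·2 + 283·0 + 244·1 + 37·5 + 217·0 = 869
B: 220·1 + 283·1 + 244·2 + 37·2 + 217·2 = 1499
C: 220·5 + 283·4 + 244·3 + 37·1 + 217·5 = 4086
A: 220·4 + 283·3 + 244·5 + 37·4 + 217·4 = 3965
E: 220·3 + 283·5 + 244·4 + 37·0 + 217·3 = 3702
C has the highest Borda score (4086).

C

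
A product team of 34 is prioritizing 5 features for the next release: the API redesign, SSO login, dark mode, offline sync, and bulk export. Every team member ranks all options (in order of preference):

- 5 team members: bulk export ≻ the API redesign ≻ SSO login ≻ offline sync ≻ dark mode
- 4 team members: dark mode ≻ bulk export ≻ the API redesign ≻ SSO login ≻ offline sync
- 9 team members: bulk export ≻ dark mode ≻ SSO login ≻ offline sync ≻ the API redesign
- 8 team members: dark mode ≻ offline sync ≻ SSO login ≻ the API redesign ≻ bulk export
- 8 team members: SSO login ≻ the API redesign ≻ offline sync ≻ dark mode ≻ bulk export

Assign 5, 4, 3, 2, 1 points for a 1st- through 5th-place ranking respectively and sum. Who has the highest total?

the API redesign: 5·4 + 4·3 + 9·1 + 8·2 + 8·4 = 89
SSO login: 5·3 + 4·2 + 9·3 + 8·3 + 8·5 = 114
dark mode: 5·1 + 4·5 + 9·4 + 8·5 + 8·2 = 117
offline sync: 5·2 + 4·1 + 9·2 + 8·4 + 8·3 = 88
bulk export: 5·5 + 4·4 + 9·5 + 8·1 + 8·1 = 102
dark mode has the highest Borda score (117).

dark mode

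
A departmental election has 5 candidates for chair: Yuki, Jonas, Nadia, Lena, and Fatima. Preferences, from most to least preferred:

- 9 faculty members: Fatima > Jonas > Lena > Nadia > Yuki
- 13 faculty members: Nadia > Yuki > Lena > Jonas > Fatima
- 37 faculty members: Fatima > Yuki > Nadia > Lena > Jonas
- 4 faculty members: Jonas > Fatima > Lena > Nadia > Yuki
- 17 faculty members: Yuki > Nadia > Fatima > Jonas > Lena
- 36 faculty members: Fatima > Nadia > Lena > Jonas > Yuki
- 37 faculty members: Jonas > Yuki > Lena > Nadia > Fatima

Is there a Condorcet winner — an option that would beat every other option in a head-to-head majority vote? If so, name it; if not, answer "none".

Fatima vs Yuki: 86–67 for Fatima.
Fatima vs Jonas: 99–54 for Fatima.
Fatima vs Nadia: 86–67 for Fatima.
Fatima vs Lena: 103–50 for Fatima.
Fatima beats every other option head-to-head.

Fatima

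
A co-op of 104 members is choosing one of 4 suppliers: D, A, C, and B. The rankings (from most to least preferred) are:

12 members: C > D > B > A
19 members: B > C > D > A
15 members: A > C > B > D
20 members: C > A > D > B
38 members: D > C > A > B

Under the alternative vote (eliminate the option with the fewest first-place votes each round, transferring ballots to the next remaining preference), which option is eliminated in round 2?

Round 1: D 38, A 15, C 32, B 19. Eliminate A.
Round 2: D 38, C 47, B 19. Eliminate B.

B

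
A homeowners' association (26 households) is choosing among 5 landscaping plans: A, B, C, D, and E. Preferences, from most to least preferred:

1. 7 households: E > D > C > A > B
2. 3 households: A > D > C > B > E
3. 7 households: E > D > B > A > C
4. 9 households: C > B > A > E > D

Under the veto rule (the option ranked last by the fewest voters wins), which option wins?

A

Last-place votes: A 0, B 7, C 7, D 9, E 3.
A is ranked last by the fewest voters, so A wins.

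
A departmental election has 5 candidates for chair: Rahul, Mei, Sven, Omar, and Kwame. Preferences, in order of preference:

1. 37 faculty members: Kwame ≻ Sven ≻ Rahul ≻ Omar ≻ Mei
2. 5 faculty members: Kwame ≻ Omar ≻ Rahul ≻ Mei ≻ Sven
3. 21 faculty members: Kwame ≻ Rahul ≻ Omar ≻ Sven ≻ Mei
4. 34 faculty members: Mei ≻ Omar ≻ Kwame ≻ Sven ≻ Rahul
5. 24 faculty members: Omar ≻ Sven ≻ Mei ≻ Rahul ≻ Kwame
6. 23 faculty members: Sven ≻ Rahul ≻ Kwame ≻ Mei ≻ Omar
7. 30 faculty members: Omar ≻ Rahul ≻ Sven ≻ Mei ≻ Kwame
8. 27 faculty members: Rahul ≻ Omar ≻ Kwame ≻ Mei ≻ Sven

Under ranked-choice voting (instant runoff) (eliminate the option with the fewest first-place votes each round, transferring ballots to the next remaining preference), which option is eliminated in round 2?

Round 1: Rahul 27, Mei 34, Sven 23, Omar 54, Kwame 63. Eliminate Sven.
Round 2: Rahul 50, Mei 34, Omar 54, Kwame 63. Eliminate Mei.

Mei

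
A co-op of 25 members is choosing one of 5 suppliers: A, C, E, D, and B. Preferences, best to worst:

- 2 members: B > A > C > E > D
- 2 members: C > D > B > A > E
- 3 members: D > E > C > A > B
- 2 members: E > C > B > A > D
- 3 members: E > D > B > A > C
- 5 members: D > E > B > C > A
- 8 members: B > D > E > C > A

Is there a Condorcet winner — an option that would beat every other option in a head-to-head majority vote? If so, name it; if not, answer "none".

D

D vs A: 21–4 for D.
D vs C: 19–6 for D.
D vs E: 18–7 for D.
D vs B: 13–12 for D.
D beats every other option head-to-head.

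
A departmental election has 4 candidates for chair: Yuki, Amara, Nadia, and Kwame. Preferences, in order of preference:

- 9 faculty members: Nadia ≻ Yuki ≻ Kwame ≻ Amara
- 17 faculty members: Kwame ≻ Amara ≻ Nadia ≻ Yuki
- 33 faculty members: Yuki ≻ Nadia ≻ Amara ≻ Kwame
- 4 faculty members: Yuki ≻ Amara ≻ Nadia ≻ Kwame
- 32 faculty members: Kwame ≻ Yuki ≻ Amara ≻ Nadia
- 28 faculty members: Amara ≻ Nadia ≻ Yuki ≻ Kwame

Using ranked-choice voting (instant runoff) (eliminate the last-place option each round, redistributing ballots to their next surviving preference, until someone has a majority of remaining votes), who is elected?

Yuki

Round 1: Yuki 37, Amara 28, Nadia 9, Kwame 49. Eliminate Nadia.
Round 2: Yuki 46, Amara 28, Kwame 49. Eliminate Amara.
Round 3: Yuki 74, Kwame 49. Yuki has a majority.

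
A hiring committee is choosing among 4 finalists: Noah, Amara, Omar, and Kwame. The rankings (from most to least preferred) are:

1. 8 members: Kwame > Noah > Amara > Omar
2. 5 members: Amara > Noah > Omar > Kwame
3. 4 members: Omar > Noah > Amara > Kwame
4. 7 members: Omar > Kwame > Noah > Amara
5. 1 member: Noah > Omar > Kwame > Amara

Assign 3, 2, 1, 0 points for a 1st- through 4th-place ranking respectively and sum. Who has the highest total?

Noah

Noah: 8·2 + 5·2 + 4·2 + 7·1 + 1·3 = 44
Amara: 8·1 + 5·3 + 4·1 + 7·0 + 1·0 = 27
Omar: 8·0 + 5·1 + 4·3 + 7·3 + 1·2 = 40
Kwame: 8·3 + 5·0 + 4·0 + 7·2 + 1·1 = 39
Noah has the highest Borda score (44).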